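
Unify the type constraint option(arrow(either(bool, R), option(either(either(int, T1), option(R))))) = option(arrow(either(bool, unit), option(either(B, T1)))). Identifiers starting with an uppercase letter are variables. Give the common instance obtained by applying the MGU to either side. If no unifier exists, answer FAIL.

option(arrow(either(bool, unit), option(either(either(int, option(unit)), option(unit)))))

Decompose option/1: arrow(either(bool, R), option(either(either(int, T1), option(R)))) = arrow(either(bool, unit), option(either(B, T1))).
Decompose arrow/2: either(bool, R) = either(bool, unit),  option(either(either(int, T1), option(R))) = option(either(B, T1)).
Decompose either/2: bool = bool,  R = unit.
Delete trivial equation bool = bool.
Bind R := unit; substituting into the remaining equation gives: option(either(either(int, T1), option(unit))) = option(either(B, T1)).
Decompose option/1: either(either(int, T1), option(unit)) = either(B, T1).
Decompose either/2: either(int, T1) = B,  option(unit) = T1.
Bind B := either(int, T1); no other remaining equation mentions B.
Bind T1 := option(unit). Substituting into the earlier binding gives B := either(int, option(unit)).
Applying the MGU to either side gives option(arrow(either(bool, unit), option(either(either(int, option(unit)), option(unit))))).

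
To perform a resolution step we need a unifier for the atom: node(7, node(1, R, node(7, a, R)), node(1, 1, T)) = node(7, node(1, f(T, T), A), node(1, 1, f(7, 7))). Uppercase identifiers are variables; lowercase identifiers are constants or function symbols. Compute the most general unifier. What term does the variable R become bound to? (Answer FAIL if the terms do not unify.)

f(f(7, 7), f(7, 7))

Decompose node/3: 7 = 7,  node(1, R, node(7, a, R)) = node(1, f(T, T), A),  node(1, 1, T) = node(1, 1, f(7, 7)).
Delete trivial equation 7 = 7.
Decompose node/3: 1 = 1,  R = f(T, T),  node(7, a, R) = A.
Delete trivial equation 1 = 1.
Bind R := f(T, T); substituting into the one remaining equation that mentions R gives: node(7, a, f(T, T)) = A.
Bind A := node(7, a, f(T, T)); no other remaining equation mentions A.
Decompose node/3: 1 = 1,  1 = 1,  T = f(7, 7).
Delete trivial equation 1 = 1.
Delete trivial equation 1 = 1.
Bind T := f(7, 7). Substituting into the earlier bindings gives R := f(f(7, 7), f(7, 7)), A := node(7, a, f(f(7, 7), f(7, 7))).
MGU = { R := f(f(7, 7), f(7, 7)), A := node(7, a, f(f(7, 7), f(7, 7))), T := f(7, 7) }, so R := f(f(7, 7), f(7, 7)).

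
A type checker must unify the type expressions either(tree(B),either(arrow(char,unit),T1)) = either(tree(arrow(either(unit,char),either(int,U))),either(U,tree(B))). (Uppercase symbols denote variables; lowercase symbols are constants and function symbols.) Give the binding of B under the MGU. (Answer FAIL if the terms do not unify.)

Decompose either/2: tree(B) = tree(arrow(either(unit,char),either(int,U))),  either(arrow(char,unit),T1) = either(U,tree(B)).
Decompose tree/1: B = arrow(either(unit,char),either(int,U)).
Bind B := arrow(either(unit,char),either(int,U)); substituting into the remaining equation gives: either(arrow(char,unit),T1) = either(U,tree(arrow(either(unit,char),either(int,U)))).
Decompose either/2: arrow(char,unit) = U,  T1 = tree(arrow(either(unit,char),either(int,U))).
Bind U := arrow(char,unit); substituting into the remaining equation gives: T1 = tree(arrow(either(unit,char),either(int,arrow(char,unit)))). Substituting into the earlier binding gives B := arrow(either(unit,char),either(int,arrow(char,unit))).
Bind T1 := tree(arrow(either(unit,char),either(int,arrow(char,unit)))).
MGU = { B := arrow(either(unit,char),either(int,arrow(char,unit))), U := arrow(char,unit), T1 := tree(arrow(either(unit,char),either(int,arrow(char,unit)))) }, so B := arrow(either(unit,char),either(int,arrow(char,unit))).

arrow(either(unit,char),either(int,arrow(char,unit)))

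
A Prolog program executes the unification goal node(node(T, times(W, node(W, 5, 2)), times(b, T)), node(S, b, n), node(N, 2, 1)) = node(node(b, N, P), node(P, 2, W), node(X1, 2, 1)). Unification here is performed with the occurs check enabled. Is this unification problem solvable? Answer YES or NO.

Decompose node/3: node(T, times(W, node(W, 5, 2)), times(b, T)) = node(b, N, P),  node(S, b, n) = node(P, 2, W),  node(N, 2, 1) = node(X1, 2, 1).
Decompose node/3: T = b,  times(W, node(W, 5, 2)) = N,  times(b, T) = P.
Bind T := b; substituting into the one remaining equation that mentions T gives: times(b, b) = P.
Bind N := times(W, node(W, 5, 2)); substituting into the one remaining equation that mentions N gives: node(times(W, node(W, 5, 2)), 2, 1) = node(X1, 2, 1).
Bind P := times(b, b); substituting into the one remaining equation that mentions P gives: node(S, b, n) = node(times(b, b), 2, W).
Decompose node/3: S = times(b, b),  b = 2,  n = W.
Bind S := times(b, b); no other remaining equation mentions S.
Clash: constants b and 2 differ; no unifier exists.

NO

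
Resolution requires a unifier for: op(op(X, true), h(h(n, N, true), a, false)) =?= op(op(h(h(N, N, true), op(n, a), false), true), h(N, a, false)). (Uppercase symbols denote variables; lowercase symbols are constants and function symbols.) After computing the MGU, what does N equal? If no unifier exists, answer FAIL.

FAIL

Decompose op/2: op(X, true) =?= op(h(h(N, N, true), op(n, a), false), true),  h(h(n, N, true), a, false) =?= h(N, a, false).
Decompose op/2: X =?= h(h(N, N, true), op(n, a), false),  true =?= true.
Bind X := h(h(N, N, true), op(n, a), false); no other remaining equation mentions X.
Delete trivial equation true =?= true.
Decompose h/3: h(n, N, true) =?= N,  a =?= a,  false =?= false.
Occurs check fails: N occurs in h(n, N, true); the equation N =?= h(n, N, true) has no finite solution.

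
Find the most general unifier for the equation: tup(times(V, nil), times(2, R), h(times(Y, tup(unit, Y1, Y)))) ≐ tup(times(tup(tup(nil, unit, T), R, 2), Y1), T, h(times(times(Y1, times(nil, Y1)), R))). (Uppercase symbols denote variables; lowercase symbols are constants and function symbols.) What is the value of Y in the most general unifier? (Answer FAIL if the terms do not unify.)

times(nil, times(nil, nil))

Decompose tup/3: times(V, nil) ≐ times(tup(tup(nil, unit, T), R, 2), Y1),  times(2, R) ≐ T,  h(times(Y, tup(unit, Y1, Y))) ≐ h(times(times(Y1, times(nil, Y1)), R)).
Decompose times/2: V ≐ tup(tup(nil, unit, T), R, 2),  nil ≐ Y1.
Bind V := tup(tup(nil, unit, T), R, 2); no other remaining equation mentions V.
Bind Y1 := nil; substituting into the one remaining equation that mentions Y1 gives: h(times(Y, tup(unit, nil, Y))) ≐ h(times(times(nil, times(nil, nil)), R)).
Bind T := times(2, R); no other remaining equation mentions T. Substituting into the earlier binding gives V := tup(tup(nil, unit, times(2, R)), R, 2).
Decompose h/1: times(Y, tup(unit, nil, Y)) ≐ times(times(nil, times(nil, nil)), R).
Decompose times/2: Y ≐ times(nil, times(nil, nil)),  tup(unit, nil, Y) ≐ R.
Bind Y := times(nil, times(nil, nil)); substituting into the remaining equation gives: tup(unit, nil, times(nil, times(nil, nil))) ≐ R.
Bind R := tup(unit, nil, times(nil, times(nil, nil))). Substituting into the earlier bindings gives V := tup(tup(nil, unit, times(2, tup(unit, nil, times(nil, times(nil, nil))))), tup(unit, nil, times(nil, times(nil, nil))), 2), T := times(2, tup(unit, nil, times(nil, times(nil, nil)))).
MGU = { V ↦ tup(tup(nil, unit, times(2, tup(unit, nil, times(nil, times(nil, nil))))), tup(unit, nil, times(nil, times(nil, nil))), 2), Y1 ↦ nil, T ↦ times(2, tup(unit, nil, times(nil, times(nil, nil)))), Y ↦ times(nil, times(nil, nil)), R ↦ tup(unit, nil, times(nil, times(nil, nil))) }, so Y ↦ times(nil, times(nil, nil)).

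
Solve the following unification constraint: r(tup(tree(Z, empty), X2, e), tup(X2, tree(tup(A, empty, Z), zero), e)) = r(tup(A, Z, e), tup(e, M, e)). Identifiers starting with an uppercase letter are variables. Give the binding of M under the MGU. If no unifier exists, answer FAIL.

Decompose r/2: tup(tree(Z, empty), X2, e) = tup(A, Z, e),  tup(X2, tree(tup(A, empty, Z), zero), e) = tup(e, M, e).
Decompose tup/3: tree(Z, empty) = A,  X2 = Z,  e = e.
Bind A := tree(Z, empty); substituting into the one remaining equation that mentions A gives: tup(X2, tree(tup(tree(Z, empty), empty, Z), zero), e) = tup(e, M, e).
Bind X2 := Z; substituting into the one remaining equation that mentions X2 gives: tup(Z, tree(tup(tree(Z, empty), empty, Z), zero), e) = tup(e, M, e).
Delete trivial equation e = e.
Decompose tup/3: Z = e,  tree(tup(tree(Z, empty), empty, Z), zero) = M,  e = e.
Bind Z := e; substituting into the one remaining equation that mentions Z gives: tree(tup(tree(e, empty), empty, e), zero) = M. Substituting into the earlier bindings gives A := tree(e, empty), X2 := e.
Bind M := tree(tup(tree(e, empty), empty, e), zero); no other remaining equation mentions M.
Delete trivial equation e = e.
MGU = { A := tree(e, empty), X2 := e, Z := e, M := tree(tup(tree(e, empty), empty, e), zero) }, so M := tree(tup(tree(e, empty), empty, e), zero).

tree(tup(tree(e, empty), empty, e), zero)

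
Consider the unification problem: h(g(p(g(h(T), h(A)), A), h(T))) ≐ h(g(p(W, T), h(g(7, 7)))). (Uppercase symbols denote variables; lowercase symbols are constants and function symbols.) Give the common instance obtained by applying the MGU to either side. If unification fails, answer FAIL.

h(g(p(g(h(g(7, 7)), h(g(7, 7))), g(7, 7)), h(g(7, 7))))

Decompose h/1: g(p(g(h(T), h(A)), A), h(T)) ≐ g(p(W, T), h(g(7, 7))).
Decompose g/2: p(g(h(T), h(A)), A) ≐ p(W, T),  h(T) ≐ h(g(7, 7)).
Decompose p/2: g(h(T), h(A)) ≐ W,  A ≐ T.
Bind W := g(h(T), h(A)); no other remaining equation mentions W.
Bind A := T; no other remaining equation mentions A. Substituting into the earlier binding gives W := g(h(T), h(T)).
Decompose h/1: T ≐ g(7, 7).
Bind T := g(7, 7). Substituting into the earlier bindings gives W := g(h(g(7, 7)), h(g(7, 7))), A := g(7, 7).
Applying the MGU to either side gives h(g(p(g(h(g(7, 7)), h(g(7, 7))), g(7, 7)), h(g(7, 7)))).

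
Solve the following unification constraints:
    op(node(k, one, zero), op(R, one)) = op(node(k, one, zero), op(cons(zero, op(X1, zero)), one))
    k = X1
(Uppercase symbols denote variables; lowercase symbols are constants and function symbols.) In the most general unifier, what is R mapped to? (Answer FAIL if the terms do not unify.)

Decompose op/2: node(k, one, zero) = node(k, one, zero),  op(R, one) = op(cons(zero, op(X1, zero)), one).
Delete trivial equation node(k, one, zero) = node(k, one, zero).
Decompose op/2: R = cons(zero, op(X1, zero)),  one = one.
Bind R := cons(zero, op(X1, zero)); no other remaining equation mentions R.
Delete trivial equation one = one.
Bind X1 := k. Substituting into the earlier binding gives R := cons(zero, op(k, zero)).
MGU = { R -> cons(zero, op(k, zero)), X1 -> k }, so R -> cons(zero, op(k, zero)).

cons(zero, op(k, zero))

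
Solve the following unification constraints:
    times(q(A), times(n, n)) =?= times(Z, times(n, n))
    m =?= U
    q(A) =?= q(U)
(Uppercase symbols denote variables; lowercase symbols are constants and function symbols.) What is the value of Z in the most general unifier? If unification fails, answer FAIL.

Decompose times/2: q(A) =?= Z,  times(n, n) =?= times(n, n).
Bind Z := q(A); no other remaining equation mentions Z.
Delete trivial equation times(n, n) =?= times(n, n).
Bind U := m; substituting into the remaining equation gives: q(A) =?= q(m).
Decompose q/1: A =?= m.
Bind A := m. Substituting into the earlier binding gives Z := q(m).
MGU = { Z := q(m), U := m, A := m }, so Z := q(m).

q(m)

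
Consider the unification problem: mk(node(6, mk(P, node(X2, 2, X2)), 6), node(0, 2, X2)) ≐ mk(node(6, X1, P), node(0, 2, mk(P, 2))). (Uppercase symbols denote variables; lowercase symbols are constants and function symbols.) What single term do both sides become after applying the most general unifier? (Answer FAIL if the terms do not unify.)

Decompose mk/2: node(6, mk(P, node(X2, 2, X2)), 6) ≐ node(6, X1, P),  node(0, 2, X2) ≐ node(0, 2, mk(P, 2)).
Decompose node/3: 6 ≐ 6,  mk(P, node(X2, 2, X2)) ≐ X1,  6 ≐ P.
Delete trivial equation 6 ≐ 6.
Bind X1 := mk(P, node(X2, 2, X2)); no other remaining equation mentions X1.
Bind P := 6; substituting into the remaining equation gives: node(0, 2, X2) ≐ node(0, 2, mk(6, 2)). Substituting into the earlier binding gives X1 := mk(6, node(X2, 2, X2)).
Decompose node/3: 0 ≐ 0,  2 ≐ 2,  X2 ≐ mk(6, 2).
Delete trivial equation 0 ≐ 0.
Delete trivial equation 2 ≐ 2.
Bind X2 := mk(6, 2). Substituting into the earlier binding gives X1 := mk(6, node(mk(6, 2), 2, mk(6, 2))).
Applying the MGU to either side gives mk(node(6, mk(6, node(mk(6, 2), 2, mk(6, 2))), 6), node(0, 2, mk(6, 2))).

mk(node(6, mk(6, node(mk(6, 2), 2, mk(6, 2))), 6), node(0, 2, mk(6, 2)))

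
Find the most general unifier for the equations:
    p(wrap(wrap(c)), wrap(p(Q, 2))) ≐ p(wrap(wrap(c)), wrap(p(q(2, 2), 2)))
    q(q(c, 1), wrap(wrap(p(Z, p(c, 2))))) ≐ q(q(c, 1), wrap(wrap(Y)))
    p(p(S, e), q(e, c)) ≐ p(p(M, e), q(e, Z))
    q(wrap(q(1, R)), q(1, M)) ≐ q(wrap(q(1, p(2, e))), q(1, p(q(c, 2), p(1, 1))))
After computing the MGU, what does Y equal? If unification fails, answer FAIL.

p(c, p(c, 2))

Decompose p/2: wrap(wrap(c)) ≐ wrap(wrap(c)),  wrap(p(Q, 2)) ≐ wrap(p(q(2, 2), 2)).
Delete trivial equation wrap(wrap(c)) ≐ wrap(wrap(c)).
Decompose wrap/1: p(Q, 2) ≐ p(q(2, 2), 2).
Decompose p/2: Q ≐ q(2, 2),  2 ≐ 2.
Bind Q := q(2, 2); no other remaining equation mentions Q.
Delete trivial equation 2 ≐ 2.
Decompose q/2: q(c, 1) ≐ q(c, 1),  wrap(wrap(p(Z, p(c, 2)))) ≐ wrap(wrap(Y)).
Delete trivial equation q(c, 1) ≐ q(c, 1).
Decompose wrap/1: wrap(p(Z, p(c, 2))) ≐ wrap(Y).
Decompose wrap/1: p(Z, p(c, 2)) ≐ Y.
Bind Y := p(Z, p(c, 2)); no other remaining equation mentions Y.
Decompose p/2: p(S, e) ≐ p(M, e),  q(e, c) ≐ q(e, Z).
Decompose p/2: S ≐ M,  e ≐ e.
Bind S := M; no other remaining equation mentions S.
Delete trivial equation e ≐ e.
Decompose q/2: e ≐ e,  c ≐ Z.
Delete trivial equation e ≐ e.
Bind Z := c; no other remaining equation mentions Z. Substituting into the earlier binding gives Y := p(c, p(c, 2)).
Decompose q/2: wrap(q(1, R)) ≐ wrap(q(1, p(2, e))),  q(1, M) ≐ q(1, p(q(c, 2), p(1, 1))).
Decompose wrap/1: q(1, R) ≐ q(1, p(2, e)).
Decompose q/2: 1 ≐ 1,  R ≐ p(2, e).
Delete trivial equation 1 ≐ 1.
Bind R := p(2, e); no other remaining equation mentions R.
Decompose q/2: 1 ≐ 1,  M ≐ p(q(c, 2), p(1, 1)).
Delete trivial equation 1 ≐ 1.
Bind M := p(q(c, 2), p(1, 1)). Substituting into the earlier binding gives S := p(q(c, 2), p(1, 1)).
MGU = { Q ↦ q(2, 2), Y ↦ p(c, p(c, 2)), S ↦ p(q(c, 2), p(1, 1)), Z ↦ c, R ↦ p(2, e), M ↦ p(q(c, 2), p(1, 1)) }, so Y ↦ p(c, p(c, 2)).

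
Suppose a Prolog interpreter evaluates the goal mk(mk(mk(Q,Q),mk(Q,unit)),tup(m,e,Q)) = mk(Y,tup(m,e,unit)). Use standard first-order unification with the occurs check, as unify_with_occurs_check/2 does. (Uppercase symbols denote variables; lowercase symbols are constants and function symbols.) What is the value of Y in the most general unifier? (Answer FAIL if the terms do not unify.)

Decompose mk/2: mk(mk(Q,Q),mk(Q,unit)) = Y,  tup(m,e,Q) = tup(m,e,unit).
Bind Y := mk(mk(Q,Q),mk(Q,unit)); no other remaining equation mentions Y.
Decompose tup/3: m = m,  e = e,  Q = unit.
Delete trivial equation m = m.
Delete trivial equation e = e.
Bind Q := unit. Substituting into the earlier binding gives Y := mk(mk(unit,unit),mk(unit,unit)).
MGU = { Y ↦ mk(mk(unit,unit),mk(unit,unit)), Q ↦ unit }, so Y ↦ mk(mk(unit,unit),mk(unit,unit)).

mk(mk(unit,unit),mk(unit,unit))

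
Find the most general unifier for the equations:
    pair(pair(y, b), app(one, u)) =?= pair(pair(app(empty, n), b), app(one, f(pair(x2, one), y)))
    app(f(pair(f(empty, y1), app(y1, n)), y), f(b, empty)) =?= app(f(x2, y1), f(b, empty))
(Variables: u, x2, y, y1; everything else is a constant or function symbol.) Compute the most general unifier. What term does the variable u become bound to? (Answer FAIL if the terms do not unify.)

f(pair(pair(f(empty, app(empty, n)), app(app(empty, n), n)), one), app(empty, n))

Decompose pair/2: pair(y, b) =?= pair(app(empty, n), b),  app(one, u) =?= app(one, f(pair(x2, one), y)).
Decompose pair/2: y =?= app(empty, n),  b =?= b.
Bind y := app(empty, n); substituting into the 2 remaining equations that mention y gives: app(one, u) =?= app(one, f(pair(x2, one), app(empty, n))),  app(f(pair(f(empty, y1), app(y1, n)), app(empty, n)), f(b, empty)) =?= app(f(x2, y1), f(b, empty)).
Delete trivial equation b =?= b.
Decompose app/2: one =?= one,  u =?= f(pair(x2, one), app(empty, n)).
Delete trivial equation one =?= one.
Bind u := f(pair(x2, one), app(empty, n)); no other remaining equation mentions u.
Decompose app/2: f(pair(f(empty, y1), app(y1, n)), app(empty, n)) =?= f(x2, y1),  f(b, empty) =?= f(b, empty).
Decompose f/2: pair(f(empty, y1), app(y1, n)) =?= x2,  app(empty, n) =?= y1.
Bind x2 := pair(f(empty, y1), app(y1, n)); no other remaining equation mentions x2. Substituting into the earlier binding gives u := f(pair(pair(f(empty, y1), app(y1, n)), one), app(empty, n)).
Bind y1 := app(empty, n); no other remaining equation mentions y1. Substituting into the earlier bindings gives u := f(pair(pair(f(empty, app(empty, n)), app(app(empty, n), n)), one), app(empty, n)), x2 := pair(f(empty, app(empty, n)), app(app(empty, n), n)).
Delete trivial equation f(b, empty) =?= f(b, empty).
MGU = { y ↦ app(empty, n), u ↦ f(pair(pair(f(empty, app(empty, n)), app(app(empty, n), n)), one), app(empty, n)), x2 ↦ pair(f(empty, app(empty, n)), app(app(empty, n), n)), y1 ↦ app(empty, n) }, so u ↦ f(pair(pair(f(empty, app(empty, n)), app(app(empty, n), n)), one), app(empty, n)).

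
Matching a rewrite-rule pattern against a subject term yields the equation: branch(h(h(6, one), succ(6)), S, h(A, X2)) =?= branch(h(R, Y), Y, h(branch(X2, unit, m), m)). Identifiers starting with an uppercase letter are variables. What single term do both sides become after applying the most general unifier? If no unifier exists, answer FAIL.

branch(h(h(6, one), succ(6)), succ(6), h(branch(m, unit, m), m))

Decompose branch/3: h(h(6, one), succ(6)) =?= h(R, Y),  S =?= Y,  h(A, X2) =?= h(branch(X2, unit, m), m).
Decompose h/2: h(6, one) =?= R,  succ(6) =?= Y.
Bind R := h(6, one); no other remaining equation mentions R.
Bind Y := succ(6); substituting into the one remaining equation that mentions Y gives: S =?= succ(6).
Bind S := succ(6); no other remaining equation mentions S.
Decompose h/2: A =?= branch(X2, unit, m),  X2 =?= m.
Bind A := branch(X2, unit, m); no other remaining equation mentions A.
Bind X2 := m. Substituting into the earlier binding gives A := branch(m, unit, m).
Applying the MGU to either side gives branch(h(h(6, one), succ(6)), succ(6), h(branch(m, unit, m), m)).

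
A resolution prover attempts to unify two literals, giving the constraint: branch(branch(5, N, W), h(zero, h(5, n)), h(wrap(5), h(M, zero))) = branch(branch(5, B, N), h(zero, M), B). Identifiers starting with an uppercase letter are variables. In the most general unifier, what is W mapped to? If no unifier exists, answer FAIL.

Decompose branch/3: branch(5, N, W) = branch(5, B, N),  h(zero, h(5, n)) = h(zero, M),  h(wrap(5), h(M, zero)) = B.
Decompose branch/3: 5 = 5,  N = B,  W = N.
Delete trivial equation 5 = 5.
Bind N := B; substituting into the one remaining equation that mentions N gives: W = B.
Bind W := B; no other remaining equation mentions W.
Decompose h/2: zero = zero,  h(5, n) = M.
Delete trivial equation zero = zero.
Bind M := h(5, n); substituting into the remaining equation gives: h(wrap(5), h(h(5, n), zero)) = B.
Bind B := h(wrap(5), h(h(5, n), zero)). Substituting into the earlier bindings gives N := h(wrap(5), h(h(5, n), zero)), W := h(wrap(5), h(h(5, n), zero)).
MGU = { N := h(wrap(5), h(h(5, n), zero)), W := h(wrap(5), h(h(5, n), zero)), M := h(5, n), B := h(wrap(5), h(h(5, n), zero)) }, so W := h(wrap(5), h(h(5, n), zero)).

h(wrap(5), h(h(5, n), zero))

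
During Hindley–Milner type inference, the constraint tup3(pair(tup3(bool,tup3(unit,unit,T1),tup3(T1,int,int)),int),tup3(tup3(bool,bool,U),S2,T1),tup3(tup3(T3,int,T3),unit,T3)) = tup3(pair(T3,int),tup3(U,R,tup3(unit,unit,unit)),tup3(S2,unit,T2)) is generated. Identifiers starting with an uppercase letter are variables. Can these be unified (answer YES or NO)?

NO

Decompose tup3/3: pair(tup3(bool,tup3(unit,unit,T1),tup3(T1,int,int)),int) = pair(T3,int),  tup3(tup3(bool,bool,U),S2,T1) = tup3(U,R,tup3(unit,unit,unit)),  tup3(tup3(T3,int,T3),unit,T3) = tup3(S2,unit,T2).
Decompose pair/2: tup3(bool,tup3(unit,unit,T1),tup3(T1,int,int)) = T3,  int = int.
Bind T3 := tup3(bool,tup3(unit,unit,T1),tup3(T1,int,int)); substituting into the one remaining equation that mentions T3 gives: tup3(tup3(tup3(bool,tup3(unit,unit,T1),tup3(T1,int,int)),int,tup3(bool,tup3(unit,unit,T1),tup3(T1,int,int))),unit,tup3(bool,tup3(unit,unit,T1),tup3(T1,int,int))) = tup3(S2,unit,T2).
Delete trivial equation int = int.
Decompose tup3/3: tup3(bool,bool,U) = U,  S2 = R,  T1 = tup3(unit,unit,unit).
Occurs check fails: U occurs in tup3(bool,bool,U); the equation U = tup3(bool,bool,U) has no finite solution.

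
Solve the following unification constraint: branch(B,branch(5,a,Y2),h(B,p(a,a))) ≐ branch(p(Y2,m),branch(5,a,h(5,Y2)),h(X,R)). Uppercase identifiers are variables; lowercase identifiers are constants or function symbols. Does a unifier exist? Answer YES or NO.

Decompose branch/3: B ≐ p(Y2,m),  branch(5,a,Y2) ≐ branch(5,a,h(5,Y2)),  h(B,p(a,a)) ≐ h(X,R).
Bind B := p(Y2,m); substituting into the one remaining equation that mentions B gives: h(p(Y2,m),p(a,a)) ≐ h(X,R).
Decompose branch/3: 5 ≐ 5,  a ≐ a,  Y2 ≐ h(5,Y2).
Delete trivial equation 5 ≐ 5.
Delete trivial equation a ≐ a.
Occurs check fails: Y2 occurs in h(5,Y2); the equation Y2 ≐ h(5,Y2) has no finite solution.

NO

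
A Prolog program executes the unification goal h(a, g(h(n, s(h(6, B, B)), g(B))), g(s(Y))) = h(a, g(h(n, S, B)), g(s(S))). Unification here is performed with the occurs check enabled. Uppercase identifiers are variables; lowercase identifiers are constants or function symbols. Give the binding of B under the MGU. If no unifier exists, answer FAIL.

FAIL

Decompose h/3: a = a,  g(h(n, s(h(6, B, B)), g(B))) = g(h(n, S, B)),  g(s(Y)) = g(s(S)).
Delete trivial equation a = a.
Decompose g/1: h(n, s(h(6, B, B)), g(B)) = h(n, S, B).
Decompose h/3: n = n,  s(h(6, B, B)) = S,  g(B) = B.
Delete trivial equation n = n.
Bind S := s(h(6, B, B)); substituting into the one remaining equation that mentions S gives: g(s(Y)) = g(s(s(h(6, B, B)))).
Occurs check fails: B occurs in g(B); the equation B = g(B) has no finite solution.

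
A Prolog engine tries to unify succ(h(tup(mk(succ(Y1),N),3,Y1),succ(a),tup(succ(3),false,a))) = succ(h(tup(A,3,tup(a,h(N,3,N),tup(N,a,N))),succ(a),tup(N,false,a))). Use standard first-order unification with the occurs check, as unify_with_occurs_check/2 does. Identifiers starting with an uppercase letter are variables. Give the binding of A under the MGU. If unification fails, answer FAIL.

Decompose succ/1: h(tup(mk(succ(Y1),N),3,Y1),succ(a),tup(succ(3),false,a)) = h(tup(A,3,tup(a,h(N,3,N),tup(N,a,N))),succ(a),tup(N,false,a)).
Decompose h/3: tup(mk(succ(Y1),N),3,Y1) = tup(A,3,tup(a,h(N,3,N),tup(N,a,N))),  succ(a) = succ(a),  tup(succ(3),false,a) = tup(N,false,a).
Decompose tup/3: mk(succ(Y1),N) = A,  3 = 3,  Y1 = tup(a,h(N,3,N),tup(N,a,N)).
Bind A := mk(succ(Y1),N); no other remaining equation mentions A.
Delete trivial equation 3 = 3.
Bind Y1 := tup(a,h(N,3,N),tup(N,a,N)); no other remaining equation mentions Y1. Substituting into the earlier binding gives A := mk(succ(tup(a,h(N,3,N),tup(N,a,N))),N).
Delete trivial equation succ(a) = succ(a).
Decompose tup/3: succ(3) = N,  false = false,  a = a.
Bind N := succ(3); no other remaining equation mentions N. Substituting into the earlier bindings gives A := mk(succ(tup(a,h(succ(3),3,succ(3)),tup(succ(3),a,succ(3)))),succ(3)), Y1 := tup(a,h(succ(3),3,succ(3)),tup(succ(3),a,succ(3))).
Delete trivial equation false = false.
Delete trivial equation a = a.
MGU = { A = mk(succ(tup(a,h(succ(3),3,succ(3)),tup(succ(3),a,succ(3)))),succ(3)), Y1 = tup(a,h(succ(3),3,succ(3)),tup(succ(3),a,succ(3))), N = succ(3) }, so A = mk(succ(tup(a,h(succ(3),3,succ(3)),tup(succ(3),a,succ(3)))),succ(3)).

mk(succ(tup(a,h(succ(3),3,succ(3)),tup(succ(3),a,succ(3)))),succ(3))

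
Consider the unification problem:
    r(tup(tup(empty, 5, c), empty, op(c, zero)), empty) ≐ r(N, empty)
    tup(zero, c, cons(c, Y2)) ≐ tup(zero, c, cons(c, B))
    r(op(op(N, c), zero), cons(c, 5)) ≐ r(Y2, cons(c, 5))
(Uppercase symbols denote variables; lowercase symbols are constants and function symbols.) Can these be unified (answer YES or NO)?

YES

Decompose r/2: tup(tup(empty, 5, c), empty, op(c, zero)) ≐ N,  empty ≐ empty.
Bind N := tup(tup(empty, 5, c), empty, op(c, zero)); substituting into the one remaining equation that mentions N gives: r(op(op(tup(tup(empty, 5, c), empty, op(c, zero)), c), zero), cons(c, 5)) ≐ r(Y2, cons(c, 5)).
Delete trivial equation empty ≐ empty.
Decompose tup/3: zero ≐ zero,  c ≐ c,  cons(c, Y2) ≐ cons(c, B).
Delete trivial equation zero ≐ zero.
Delete trivial equation c ≐ c.
Decompose cons/2: c ≐ c,  Y2 ≐ B.
Delete trivial equation c ≐ c.
Bind Y2 := B; substituting into the remaining equation gives: r(op(op(tup(tup(empty, 5, c), empty, op(c, zero)), c), zero), cons(c, 5)) ≐ r(B, cons(c, 5)).
Decompose r/2: op(op(tup(tup(empty, 5, c), empty, op(c, zero)), c), zero) ≐ B,  cons(c, 5) ≐ cons(c, 5).
Bind B := op(op(tup(tup(empty, 5, c), empty, op(c, zero)), c), zero); no other remaining equation mentions B. Substituting into the earlier binding gives Y2 := op(op(tup(tup(empty, 5, c), empty, op(c, zero)), c), zero).
Delete trivial equation cons(c, 5) ≐ cons(c, 5).
No equations remain and no clash or occurs-check failure arose, so a unifier exists.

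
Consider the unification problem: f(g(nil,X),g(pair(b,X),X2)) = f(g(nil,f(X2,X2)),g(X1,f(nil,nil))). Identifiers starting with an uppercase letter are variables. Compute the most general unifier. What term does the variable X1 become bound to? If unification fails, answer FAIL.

Decompose f/2: g(nil,X) = g(nil,f(X2,X2)),  g(pair(b,X),X2) = g(X1,f(nil,nil)).
Decompose g/2: nil = nil,  X = f(X2,X2).
Delete trivial equation nil = nil.
Bind X := f(X2,X2); substituting into the remaining equation gives: g(pair(b,f(X2,X2)),X2) = g(X1,f(nil,nil)).
Decompose g/2: pair(b,f(X2,X2)) = X1,  X2 = f(nil,nil).
Bind X1 := pair(b,f(X2,X2)); no other remaining equation mentions X1.
Bind X2 := f(nil,nil). Substituting into the earlier bindings gives X := f(f(nil,nil),f(nil,nil)), X1 := pair(b,f(f(nil,nil),f(nil,nil))).
MGU = { X := f(f(nil,nil),f(nil,nil)), X1 := pair(b,f(f(nil,nil),f(nil,nil))), X2 := f(nil,nil) }, so X1 := pair(b,f(f(nil,nil),f(nil,nil))).

pair(b,f(f(nil,nil),f(nil,nil)))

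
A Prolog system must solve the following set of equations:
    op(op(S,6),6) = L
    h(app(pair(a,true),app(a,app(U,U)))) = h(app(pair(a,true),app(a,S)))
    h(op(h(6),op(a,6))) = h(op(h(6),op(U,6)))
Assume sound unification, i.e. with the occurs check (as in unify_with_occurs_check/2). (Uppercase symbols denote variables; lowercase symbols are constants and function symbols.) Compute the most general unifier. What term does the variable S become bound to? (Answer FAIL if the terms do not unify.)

app(a,a)

Bind L := op(op(S,6),6); no other remaining equation mentions L.
Decompose h/1: app(pair(a,true),app(a,app(U,U))) = app(pair(a,true),app(a,S)).
Decompose app/2: pair(a,true) = pair(a,true),  app(a,app(U,U)) = app(a,S).
Delete trivial equation pair(a,true) = pair(a,true).
Decompose app/2: a = a,  app(U,U) = S.
Delete trivial equation a = a.
Bind S := app(U,U); no other remaining equation mentions S. Substituting into the earlier binding gives L := op(op(app(U,U),6),6).
Decompose h/1: op(h(6),op(a,6)) = op(h(6),op(U,6)).
Decompose op/2: h(6) = h(6),  op(a,6) = op(U,6).
Delete trivial equation h(6) = h(6).
Decompose op/2: a = U,  6 = 6.
Bind U := a; no other remaining equation mentions U. Substituting into the earlier bindings gives L := op(op(app(a,a),6),6), S := app(a,a).
Delete trivial equation 6 = 6.
MGU = { L = op(op(app(a,a),6),6), S = app(a,a), U = a }, so S = app(a,a).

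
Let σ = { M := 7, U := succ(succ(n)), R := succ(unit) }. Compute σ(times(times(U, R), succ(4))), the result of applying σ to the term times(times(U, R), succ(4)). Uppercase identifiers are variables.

times(times(succ(succ(n)), succ(unit)), succ(4))

Replace each occurrence of U with succ(succ(n)).
Replace each occurrence of R with succ(unit).
Result: times(times(succ(succ(n)), succ(unit)), succ(4)).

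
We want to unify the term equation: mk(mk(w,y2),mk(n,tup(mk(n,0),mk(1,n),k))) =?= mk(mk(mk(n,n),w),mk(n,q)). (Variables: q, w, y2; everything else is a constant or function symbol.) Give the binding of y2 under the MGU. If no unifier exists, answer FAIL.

mk(n,n)

Decompose mk/2: mk(w,y2) =?= mk(mk(n,n),w),  mk(n,tup(mk(n,0),mk(1,n),k)) =?= mk(n,q).
Decompose mk/2: w =?= mk(n,n),  y2 =?= w.
Bind w := mk(n,n); substituting into the one remaining equation that mentions w gives: y2 =?= mk(n,n).
Bind y2 := mk(n,n); no other remaining equation mentions y2.
Decompose mk/2: n =?= n,  tup(mk(n,0),mk(1,n),k) =?= q.
Delete trivial equation n =?= n.
Bind q := tup(mk(n,0),mk(1,n),k).
MGU = { w ↦ mk(n,n), y2 ↦ mk(n,n), q ↦ tup(mk(n,0),mk(1,n),k) }, so y2 ↦ mk(n,n).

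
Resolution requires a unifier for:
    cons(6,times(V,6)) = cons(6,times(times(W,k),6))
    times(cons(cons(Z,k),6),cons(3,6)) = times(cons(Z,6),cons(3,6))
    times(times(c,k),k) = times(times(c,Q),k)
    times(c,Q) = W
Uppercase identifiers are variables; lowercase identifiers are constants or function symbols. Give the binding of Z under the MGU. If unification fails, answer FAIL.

Decompose cons/2: 6 = 6,  times(V,6) = times(times(W,k),6).
Delete trivial equation 6 = 6.
Decompose times/2: V = times(W,k),  6 = 6.
Bind V := times(W,k); no other remaining equation mentions V.
Delete trivial equation 6 = 6.
Decompose times/2: cons(cons(Z,k),6) = cons(Z,6),  cons(3,6) = cons(3,6).
Decompose cons/2: cons(Z,k) = Z,  6 = 6.
Occurs check fails: Z occurs in cons(Z,k); the equation Z = cons(Z,k) has no finite solution.

FAIL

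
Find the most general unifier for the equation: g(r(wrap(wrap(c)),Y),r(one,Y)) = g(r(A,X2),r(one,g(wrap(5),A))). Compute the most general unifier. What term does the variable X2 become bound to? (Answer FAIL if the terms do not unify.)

g(wrap(5),wrap(wrap(c)))

Decompose g/2: r(wrap(wrap(c)),Y) = r(A,X2),  r(one,Y) = r(one,g(wrap(5),A)).
Decompose r/2: wrap(wrap(c)) = A,  Y = X2.
Bind A := wrap(wrap(c)); substituting into the one remaining equation that mentions A gives: r(one,Y) = r(one,g(wrap(5),wrap(wrap(c)))).
Bind Y := X2; substituting into the remaining equation gives: r(one,X2) = r(one,g(wrap(5),wrap(wrap(c)))).
Decompose r/2: one = one,  X2 = g(wrap(5),wrap(wrap(c))).
Delete trivial equation one = one.
Bind X2 := g(wrap(5),wrap(wrap(c))). Substituting into the earlier binding gives Y := g(wrap(5),wrap(wrap(c))).
MGU = { A ↦ wrap(wrap(c)), Y ↦ g(wrap(5),wrap(wrap(c))), X2 ↦ g(wrap(5),wrap(wrap(c))) }, so X2 ↦ g(wrap(5),wrap(wrap(c))).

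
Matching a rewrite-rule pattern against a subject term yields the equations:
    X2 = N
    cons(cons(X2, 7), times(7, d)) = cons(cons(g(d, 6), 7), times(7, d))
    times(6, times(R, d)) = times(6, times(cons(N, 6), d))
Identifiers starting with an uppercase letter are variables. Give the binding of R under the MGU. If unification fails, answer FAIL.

Bind X2 := N; substituting into the one remaining equation that mentions X2 gives: cons(cons(N, 7), times(7, d)) = cons(cons(g(d, 6), 7), times(7, d)).
Decompose cons/2: cons(N, 7) = cons(g(d, 6), 7),  times(7, d) = times(7, d).
Decompose cons/2: N = g(d, 6),  7 = 7.
Bind N := g(d, 6); substituting into the one remaining equation that mentions N gives: times(6, times(R, d)) = times(6, times(cons(g(d, 6), 6), d)). Substituting into the earlier binding gives X2 := g(d, 6).
Delete trivial equation 7 = 7.
Delete trivial equation times(7, d) = times(7, d).
Decompose times/2: 6 = 6,  times(R, d) = times(cons(g(d, 6), 6), d).
Delete trivial equation 6 = 6.
Decompose times/2: R = cons(g(d, 6), 6),  d = d.
Bind R := cons(g(d, 6), 6); no other remaining equation mentions R.
Delete trivial equation d = d.
MGU = { X2 -> g(d, 6), N -> g(d, 6), R -> cons(g(d, 6), 6) }, so R -> cons(g(d, 6), 6).

cons(g(d, 6), 6)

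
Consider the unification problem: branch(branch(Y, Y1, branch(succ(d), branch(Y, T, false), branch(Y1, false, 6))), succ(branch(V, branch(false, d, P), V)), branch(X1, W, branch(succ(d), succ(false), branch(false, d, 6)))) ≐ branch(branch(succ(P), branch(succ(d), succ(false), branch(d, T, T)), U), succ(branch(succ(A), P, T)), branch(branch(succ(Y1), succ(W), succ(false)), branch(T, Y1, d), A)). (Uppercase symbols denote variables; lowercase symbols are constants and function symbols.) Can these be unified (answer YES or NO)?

NO

Decompose branch/3: branch(Y, Y1, branch(succ(d), branch(Y, T, false), branch(Y1, false, 6))) ≐ branch(succ(P), branch(succ(d), succ(false), branch(d, T, T)), U),  succ(branch(V, branch(false, d, P), V)) ≐ succ(branch(succ(A), P, T)),  branch(X1, W, branch(succ(d), succ(false), branch(false, d, 6))) ≐ branch(branch(succ(Y1), succ(W), succ(false)), branch(T, Y1, d), A).
Decompose branch/3: Y ≐ succ(P),  Y1 ≐ branch(succ(d), succ(false), branch(d, T, T)),  branch(succ(d), branch(Y, T, false), branch(Y1, false, 6)) ≐ U.
Bind Y := succ(P); substituting into the one remaining equation that mentions Y gives: branch(succ(d), branch(succ(P), T, false), branch(Y1, false, 6)) ≐ U.
Bind Y1 := branch(succ(d), succ(false), branch(d, T, T)); substituting into the 2 remaining equations that mention Y1 gives: branch(succ(d), branch(succ(P), T, false), branch(branch(succ(d), succ(false), branch(d, T, T)), false, 6)) ≐ U,  branch(X1, W, branch(succ(d), succ(false), branch(false, d, 6))) ≐ branch(branch(succ(branch(succ(d), succ(false), branch(d, T, T))), succ(W), succ(false)), branch(T, branch(succ(d), succ(false), branch(d, T, T)), d), A).
Bind U := branch(succ(d), branch(succ(P), T, false), branch(branch(succ(d), succ(false), branch(d, T, T)), false, 6)); no other remaining equation mentions U.
Decompose succ/1: branch(V, branch(false, d, P), V) ≐ branch(succ(A), P, T).
Decompose branch/3: V ≐ succ(A),  branch(false, d, P) ≐ P,  V ≐ T.
Bind V := succ(A); substituting into the one remaining equation that mentions V gives: succ(A) ≐ T.
Occurs check fails: P occurs in branch(false, d, P); the equation P ≐ branch(false, d, P) has no finite solution.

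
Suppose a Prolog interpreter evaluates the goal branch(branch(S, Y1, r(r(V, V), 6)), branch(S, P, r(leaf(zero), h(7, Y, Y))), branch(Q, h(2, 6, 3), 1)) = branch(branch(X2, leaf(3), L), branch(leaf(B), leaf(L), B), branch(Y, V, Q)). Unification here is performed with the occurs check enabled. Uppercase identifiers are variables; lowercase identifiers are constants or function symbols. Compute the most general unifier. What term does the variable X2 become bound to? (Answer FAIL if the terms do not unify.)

Decompose branch/3: branch(S, Y1, r(r(V, V), 6)) = branch(X2, leaf(3), L),  branch(S, P, r(leaf(zero), h(7, Y, Y))) = branch(leaf(B), leaf(L), B),  branch(Q, h(2, 6, 3), 1) = branch(Y, V, Q).
Decompose branch/3: S = X2,  Y1 = leaf(3),  r(r(V, V), 6) = L.
Bind S := X2; substituting into the one remaining equation that mentions S gives: branch(X2, P, r(leaf(zero), h(7, Y, Y))) = branch(leaf(B), leaf(L), B).
Bind Y1 := leaf(3); no other remaining equation mentions Y1.
Bind L := r(r(V, V), 6); substituting into the one remaining equation that mentions L gives: branch(X2, P, r(leaf(zero), h(7, Y, Y))) = branch(leaf(B), leaf(r(r(V, V), 6)), B).
Decompose branch/3: X2 = leaf(B),  P = leaf(r(r(V, V), 6)),  r(leaf(zero), h(7, Y, Y)) = B.
Bind X2 := leaf(B); no other remaining equation mentions X2. Substituting into the earlier binding gives S := leaf(B).
Bind P := leaf(r(r(V, V), 6)); no other remaining equation mentions P.
Bind B := r(leaf(zero), h(7, Y, Y)); no other remaining equation mentions B. Substituting into the earlier bindings gives S := leaf(r(leaf(zero), h(7, Y, Y))), X2 := leaf(r(leaf(zero), h(7, Y, Y))).
Decompose branch/3: Q = Y,  h(2, 6, 3) = V,  1 = Q.
Bind Q := Y; substituting into the one remaining equation that mentions Q gives: 1 = Y.
Bind V := h(2, 6, 3); no other remaining equation mentions V. Substituting into the earlier bindings gives L := r(r(h(2, 6, 3), h(2, 6, 3)), 6), P := leaf(r(r(h(2, 6, 3), h(2, 6, 3)), 6)).
Bind Y := 1. Substituting into the earlier bindings gives S := leaf(r(leaf(zero), h(7, 1, 1))), X2 := leaf(r(leaf(zero), h(7, 1, 1))), B := r(leaf(zero), h(7, 1, 1)), Q := 1.
MGU = { S = leaf(r(leaf(zero), h(7, 1, 1))), Y1 = leaf(3), L = r(r(h(2, 6, 3), h(2, 6, 3)), 6), X2 = leaf(r(leaf(zero), h(7, 1, 1))), P = leaf(r(r(h(2, 6, 3), h(2, 6, 3)), 6)), B = r(leaf(zero), h(7, 1, 1)), Q = 1, V = h(2, 6, 3), Y = 1 }, so X2 = leaf(r(leaf(zero), h(7, 1, 1))).

leaf(r(leaf(zero), h(7, 1, 1)))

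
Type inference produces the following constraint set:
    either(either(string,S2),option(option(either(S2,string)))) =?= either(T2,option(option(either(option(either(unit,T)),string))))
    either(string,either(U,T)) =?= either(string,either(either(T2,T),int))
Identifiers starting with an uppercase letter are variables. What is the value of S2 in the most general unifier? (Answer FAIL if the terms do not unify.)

option(either(unit,int))

Decompose either/2: either(string,S2) =?= T2,  option(option(either(S2,string))) =?= option(option(either(option(either(unit,T)),string))).
Bind T2 := either(string,S2); substituting into the one remaining equation that mentions T2 gives: either(string,either(U,T)) =?= either(string,either(either(either(string,S2),T),int)).
Decompose option/1: option(either(S2,string)) =?= option(either(option(either(unit,T)),string)).
Decompose option/1: either(S2,string) =?= either(option(either(unit,T)),string).
Decompose either/2: S2 =?= option(either(unit,T)),  string =?= string.
Bind S2 := option(either(unit,T)); substituting into the one remaining equation that mentions S2 gives: either(string,either(U,T)) =?= either(string,either(either(either(string,option(either(unit,T))),T),int)). Substituting into the earlier binding gives T2 := either(string,option(either(unit,T))).
Delete trivial equation string =?= string.
Decompose either/2: string =?= string,  either(U,T) =?= either(either(either(string,option(either(unit,T))),T),int).
Delete trivial equation string =?= string.
Decompose either/2: U =?= either(either(string,option(either(unit,T))),T),  T =?= int.
Bind U := either(either(string,option(either(unit,T))),T); no other remaining equation mentions U.
Bind T := int. Substituting into the earlier bindings gives T2 := either(string,option(either(unit,int))), S2 := option(either(unit,int)), U := either(either(string,option(either(unit,int))),int).
MGU = { T2 ↦ either(string,option(either(unit,int))), S2 ↦ option(either(unit,int)), U ↦ either(either(string,option(either(unit,int))),int), T ↦ int }, so S2 ↦ option(either(unit,int)).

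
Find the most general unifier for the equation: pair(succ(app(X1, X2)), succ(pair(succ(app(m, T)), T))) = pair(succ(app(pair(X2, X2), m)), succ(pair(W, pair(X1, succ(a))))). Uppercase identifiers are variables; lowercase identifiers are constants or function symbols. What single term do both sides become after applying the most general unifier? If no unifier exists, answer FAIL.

Decompose pair/2: succ(app(X1, X2)) = succ(app(pair(X2, X2), m)),  succ(pair(succ(app(m, T)), T)) = succ(pair(W, pair(X1, succ(a)))).
Decompose succ/1: app(X1, X2) = app(pair(X2, X2), m).
Decompose app/2: X1 = pair(X2, X2),  X2 = m.
Bind X1 := pair(X2, X2); substituting into the one remaining equation that mentions X1 gives: succ(pair(succ(app(m, T)), T)) = succ(pair(W, pair(pair(X2, X2), succ(a)))).
Bind X2 := m; substituting into the remaining equation gives: succ(pair(succ(app(m, T)), T)) = succ(pair(W, pair(pair(m, m), succ(a)))). Substituting into the earlier binding gives X1 := pair(m, m).
Decompose succ/1: pair(succ(app(m, T)), T) = pair(W, pair(pair(m, m), succ(a))).
Decompose pair/2: succ(app(m, T)) = W,  T = pair(pair(m, m), succ(a)).
Bind W := succ(app(m, T)); no other remaining equation mentions W.
Bind T := pair(pair(m, m), succ(a)). Substituting into the earlier binding gives W := succ(app(m, pair(pair(m, m), succ(a)))).
Applying the MGU to either side gives pair(succ(app(pair(m, m), m)), succ(pair(succ(app(m, pair(pair(m, m), succ(a)))), pair(pair(m, m), succ(a))))).

pair(succ(app(pair(m, m), m)), succ(pair(succ(app(m, pair(pair(m, m), succ(a)))), pair(pair(m, m), succ(a)))))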